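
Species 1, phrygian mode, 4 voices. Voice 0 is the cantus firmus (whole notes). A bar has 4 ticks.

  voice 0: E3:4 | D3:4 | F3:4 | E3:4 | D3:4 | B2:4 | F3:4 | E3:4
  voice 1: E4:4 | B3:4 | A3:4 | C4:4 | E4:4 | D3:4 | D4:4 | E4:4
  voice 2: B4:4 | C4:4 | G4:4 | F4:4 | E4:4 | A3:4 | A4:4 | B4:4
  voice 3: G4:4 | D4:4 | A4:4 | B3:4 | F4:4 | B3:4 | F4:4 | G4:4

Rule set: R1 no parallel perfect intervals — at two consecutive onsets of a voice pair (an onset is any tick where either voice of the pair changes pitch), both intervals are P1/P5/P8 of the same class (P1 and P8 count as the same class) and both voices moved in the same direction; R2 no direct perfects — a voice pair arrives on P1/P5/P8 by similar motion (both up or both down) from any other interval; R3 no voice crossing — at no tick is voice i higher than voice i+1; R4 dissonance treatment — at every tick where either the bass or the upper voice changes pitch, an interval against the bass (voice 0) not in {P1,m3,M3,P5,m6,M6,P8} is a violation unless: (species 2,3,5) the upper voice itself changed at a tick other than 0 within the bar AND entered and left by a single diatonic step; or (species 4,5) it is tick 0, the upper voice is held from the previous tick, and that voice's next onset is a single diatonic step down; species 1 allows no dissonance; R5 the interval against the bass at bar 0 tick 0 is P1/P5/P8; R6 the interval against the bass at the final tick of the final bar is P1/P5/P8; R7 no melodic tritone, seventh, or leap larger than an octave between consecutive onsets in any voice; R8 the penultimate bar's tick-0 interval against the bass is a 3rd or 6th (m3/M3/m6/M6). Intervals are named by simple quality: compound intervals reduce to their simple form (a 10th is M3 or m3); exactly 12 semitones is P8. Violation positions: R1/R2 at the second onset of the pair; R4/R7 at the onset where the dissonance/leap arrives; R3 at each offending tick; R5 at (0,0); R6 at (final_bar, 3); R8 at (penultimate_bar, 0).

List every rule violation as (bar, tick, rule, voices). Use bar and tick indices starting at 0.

(0, 0, R3, (2, 3))
(0, 0, R5, (0, 3))
(0, 1, R3, (2, 3))
(0, 2, R3, (2, 3))
(0, 3, R3, (2, 3))
(1, 0, R2, (0, 3))
(1, 0, R4, (0, 2))
(1, 0, R7, (2,))
(2, 0, R4, (0, 2))
(3, 0, R2, (0, 3))
(3, 0, R3, (2, 3))
(3, 0, R4, (0, 2))
(3, 0, R7, (3,))
(3, 1, R3, (2, 3))
(3, 2, R3, (2, 3))
(3, 3, R3, (2, 3))
(4, 0, R4, (0, 1))
(4, 0, R4, (0, 2))
(4, 0, R7, (3,))
(5, 0, R2, (0, 3))
(5, 0, R2, (1, 2))
(5, 0, R4, (0, 2))
(5, 0, R7, (1,))
(5, 0, R7, (3,))
(6, 0, R1, (0, 3))
(6, 0, R1, (1, 2))
(6, 0, R3, (2, 3))
(6, 0, R7, (0,))
(6, 0, R7, (3,))
(6, 0, R8, (0, 3))
(6, 1, R3, (2, 3))
(6, 2, R3, (2, 3))
(6, 3, R3, (2, 3))
(7, 0, R1, (1, 2))
(7, 0, R3, (2, 3))
(7, 1, R3, (2, 3))
(7, 2, R3, (2, 3))
(7, 3, R3, (2, 3))
(7, 3, R6, (0, 3))

bar 0: v0=E3 v1=E4 v2=B4 v3=G4 downbeat m3
bar 1: v0=D3 v1=B3 v2=C4 v3=D4 downbeat P8
bar 2: v0=F3 v1=A3 v2=G4 v3=A4 downbeat M3
bar 3: v0=E3 v1=C4 v2=F4 v3=B3 downbeat P5
bar 4: v0=D3 v1=E4 v2=E4 v3=F4 downbeat m3
bar 5: v0=B2 v1=D3 v2=A3 v3=B3 downbeat P8
bar 6: v0=F3 v1=D4 v2=A4 v3=F4 downbeat P8
bar 7: v0=E3 v1=E4 v2=B4 v3=G4 downbeat m3
  -> R3 @ bar 0 tick 0 v(2, 3): B4 above G4
  -> R5 @ bar 0 tick 0 v(0, 3): opens on m3
  -> R3 @ bar 0 tick 1 v(2, 3): B4 above G4
  -> R3 @ bar 0 tick 2 v(2, 3): B4 above G4
  -> R3 @ bar 0 tick 3 v(2, 3): B4 above G4
  -> R2 @ bar 1 tick 0 v(0, 3): E3/G4 m3 -> D3/D4 P8 similar
  -> R4 @ bar 1 tick 0 v(0, 2): D3/C4 m7 untreated
  -> R7 @ bar 1 tick 0 v(2,): B4->C4 leap 11st
  -> R4 @ bar 2 tick 0 v(0, 2): F3/G4 M2 untreated
  -> R2 @ bar 3 tick 0 v(0, 3): F3/A4 M3 -> E3/B3 P5 similar
  -> R3 @ bar 3 tick 0 v(2, 3): F4 above B3
  -> R4 @ bar 3 tick 0 v(0, 2): E3/F4 m2 untreated
  -> R7 @ bar 3 tick 0 v(3,): A4->B3 leap 10st
  -> R3 @ bar 3 tick 1 v(2, 3): F4 above B3
  -> R3 @ bar 3 tick 2 v(2, 3): F4 above B3
  -> R3 @ bar 3 tick 3 v(2, 3): F4 above B3
  -> R4 @ bar 4 tick 0 v(0, 1): D3/E4 M2 untreated
  -> R4 @ bar 4 tick 0 v(0, 2): D3/E4 M2 untreated
  -> R7 @ bar 4 tick 0 v(3,): B3->F4 leap 6st
  -> R2 @ bar 5 tick 0 v(0, 3): D3/F4 m3 -> B2/B3 P8 similar
  -> R2 @ bar 5 tick 0 v(1, 2): E4/E4 P1 -> D3/A3 P5 similar
  -> R4 @ bar 5 tick 0 v(0, 2): B2/A3 m7 untreated
  -> R7 @ bar 5 tick 0 v(1,): E4->D3 leap 14st
  -> R7 @ bar 5 tick 0 v(3,): F4->B3 leap 6st
  -> R1 @ bar 6 tick 0 v(0, 3): B2/B3 P8 -> F3/F4 P8 similar
  -> R1 @ bar 6 tick 0 v(1, 2): D3/A3 P5 -> D4/A4 P5 similar
  -> R3 @ bar 6 tick 0 v(2, 3): A4 above F4
  -> R7 @ bar 6 tick 0 v(0,): B2->F3 leap 6st
  -> R7 @ bar 6 tick 0 v(3,): B3->F4 leap 6st
  -> R8 @ bar 6 tick 0 v(0, 3): penult P8 not 3rd/6th
  -> R3 @ bar 6 tick 1 v(2, 3): A4 above F4
  -> R3 @ bar 6 tick 2 v(2, 3): A4 above F4
  -> R3 @ bar 6 tick 3 v(2, 3): A4 above F4
  -> R1 @ bar 7 tick 0 v(1, 2): D4/A4 P5 -> E4/B4 P5 similar
  -> R3 @ bar 7 tick 0 v(2, 3): B4 above G4
  -> R3 @ bar 7 tick 1 v(2, 3): B4 above G4
  -> R3 @ bar 7 tick 2 v(2, 3): B4 above G4
  -> R3 @ bar 7 tick 3 v(2, 3): B4 above G4
  -> R6 @ bar 7 tick 3 v(0, 3): closes on m3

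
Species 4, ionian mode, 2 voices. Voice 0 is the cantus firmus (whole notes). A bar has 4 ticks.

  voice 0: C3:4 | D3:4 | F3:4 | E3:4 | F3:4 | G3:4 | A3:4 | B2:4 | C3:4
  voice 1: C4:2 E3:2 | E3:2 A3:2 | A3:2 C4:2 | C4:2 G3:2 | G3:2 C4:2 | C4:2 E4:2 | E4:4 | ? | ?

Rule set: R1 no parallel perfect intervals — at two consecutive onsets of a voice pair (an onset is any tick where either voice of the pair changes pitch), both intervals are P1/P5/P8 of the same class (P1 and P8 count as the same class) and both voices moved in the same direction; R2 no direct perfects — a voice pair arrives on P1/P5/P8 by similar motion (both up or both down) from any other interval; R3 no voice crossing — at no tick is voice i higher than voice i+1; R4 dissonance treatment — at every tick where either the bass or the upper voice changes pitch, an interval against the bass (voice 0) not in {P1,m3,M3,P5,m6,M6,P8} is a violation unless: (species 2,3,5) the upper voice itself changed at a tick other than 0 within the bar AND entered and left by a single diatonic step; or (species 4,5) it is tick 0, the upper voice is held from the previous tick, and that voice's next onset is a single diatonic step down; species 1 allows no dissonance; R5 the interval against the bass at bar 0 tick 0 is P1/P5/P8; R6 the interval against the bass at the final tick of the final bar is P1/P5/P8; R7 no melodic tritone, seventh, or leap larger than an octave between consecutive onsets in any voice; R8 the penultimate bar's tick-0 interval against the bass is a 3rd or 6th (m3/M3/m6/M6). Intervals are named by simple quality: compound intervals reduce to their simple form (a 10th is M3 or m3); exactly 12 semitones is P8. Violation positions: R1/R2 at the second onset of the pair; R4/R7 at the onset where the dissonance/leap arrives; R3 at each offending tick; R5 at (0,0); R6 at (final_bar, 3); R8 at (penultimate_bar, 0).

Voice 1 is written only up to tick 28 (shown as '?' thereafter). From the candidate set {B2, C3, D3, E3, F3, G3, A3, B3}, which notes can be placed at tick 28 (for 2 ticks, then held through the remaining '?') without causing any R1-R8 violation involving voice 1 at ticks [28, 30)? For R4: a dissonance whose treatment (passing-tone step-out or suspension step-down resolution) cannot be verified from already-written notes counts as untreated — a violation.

B2: violates R2,R7,R8
C3: violates R4,R7,R8
D3: violates R7
E3: violates R4,R8
F3: violates R4,R7,R8
G3: legal
A3: violates R4,R8
B3: violates R2,R8

{G3}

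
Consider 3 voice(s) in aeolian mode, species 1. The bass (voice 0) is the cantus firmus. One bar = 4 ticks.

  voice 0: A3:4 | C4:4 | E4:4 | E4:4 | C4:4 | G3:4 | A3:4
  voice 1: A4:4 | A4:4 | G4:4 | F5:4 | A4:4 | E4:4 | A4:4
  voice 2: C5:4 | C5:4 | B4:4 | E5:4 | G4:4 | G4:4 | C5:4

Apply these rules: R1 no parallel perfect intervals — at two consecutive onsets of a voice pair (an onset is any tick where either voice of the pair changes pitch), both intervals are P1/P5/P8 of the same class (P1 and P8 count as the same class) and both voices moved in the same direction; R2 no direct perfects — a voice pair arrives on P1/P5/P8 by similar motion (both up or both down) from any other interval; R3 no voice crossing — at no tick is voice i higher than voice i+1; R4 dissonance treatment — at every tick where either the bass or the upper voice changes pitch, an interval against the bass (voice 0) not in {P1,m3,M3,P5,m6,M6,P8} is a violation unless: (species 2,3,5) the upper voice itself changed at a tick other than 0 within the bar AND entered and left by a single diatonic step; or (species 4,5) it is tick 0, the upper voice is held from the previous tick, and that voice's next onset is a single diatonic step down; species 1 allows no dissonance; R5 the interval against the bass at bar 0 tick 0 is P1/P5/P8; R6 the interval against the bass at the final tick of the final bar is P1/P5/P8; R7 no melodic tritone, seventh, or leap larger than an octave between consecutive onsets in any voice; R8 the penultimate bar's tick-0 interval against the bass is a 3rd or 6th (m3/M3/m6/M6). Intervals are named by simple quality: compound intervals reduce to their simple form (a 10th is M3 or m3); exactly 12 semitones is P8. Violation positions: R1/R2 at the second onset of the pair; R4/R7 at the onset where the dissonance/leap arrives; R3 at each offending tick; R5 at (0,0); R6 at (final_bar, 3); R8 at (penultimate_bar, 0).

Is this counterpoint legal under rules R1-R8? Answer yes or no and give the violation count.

bar 0: v0=A3 v1=A4 v2=C5 (m3)
bar 1: v0=C4 v1=A4 v2=C5 (P8)
bar 2: v0=E4 v1=G4 v2=B4 (P5)
bar 3: v0=E4 v1=F5 v2=E5 (P8)
bar 4: v0=C4 v1=A4 v2=G4 (P5)
bar 5: v0=G3 v1=E4 v2=G4 (P8)
bar 6: v0=A3 v1=A4 v2=C5 (m3)
  R5 @ bar0.0: opens on m3
  R3 @ bar3.0: F5 above E5
  R4 @ bar3.0: E4/F5 m2 untreated
  R7 @ bar3.0: G4->F5 leap 10st
  R3 @ bar3.1: F5 above E5
  R3 @ bar3.2: F5 above E5
  R3 @ bar3.3: F5 above E5
  R2 @ bar4.0: E4/E5 P8 -> C4/G4 P5 similar
  R3 @ bar4.0: A4 above G4
  R3 @ bar4.1: A4 above G4
  R3 @ bar4.2: A4 above G4
  R3 @ bar4.3: A4 above G4
  R8 @ bar5.0: penult P8 not 3rd/6th
  R2 @ bar6.0: G3/E4 M6 -> A3/A4 P8 similar
  R6 @ bar6.3: closes on m3

No (15 violations)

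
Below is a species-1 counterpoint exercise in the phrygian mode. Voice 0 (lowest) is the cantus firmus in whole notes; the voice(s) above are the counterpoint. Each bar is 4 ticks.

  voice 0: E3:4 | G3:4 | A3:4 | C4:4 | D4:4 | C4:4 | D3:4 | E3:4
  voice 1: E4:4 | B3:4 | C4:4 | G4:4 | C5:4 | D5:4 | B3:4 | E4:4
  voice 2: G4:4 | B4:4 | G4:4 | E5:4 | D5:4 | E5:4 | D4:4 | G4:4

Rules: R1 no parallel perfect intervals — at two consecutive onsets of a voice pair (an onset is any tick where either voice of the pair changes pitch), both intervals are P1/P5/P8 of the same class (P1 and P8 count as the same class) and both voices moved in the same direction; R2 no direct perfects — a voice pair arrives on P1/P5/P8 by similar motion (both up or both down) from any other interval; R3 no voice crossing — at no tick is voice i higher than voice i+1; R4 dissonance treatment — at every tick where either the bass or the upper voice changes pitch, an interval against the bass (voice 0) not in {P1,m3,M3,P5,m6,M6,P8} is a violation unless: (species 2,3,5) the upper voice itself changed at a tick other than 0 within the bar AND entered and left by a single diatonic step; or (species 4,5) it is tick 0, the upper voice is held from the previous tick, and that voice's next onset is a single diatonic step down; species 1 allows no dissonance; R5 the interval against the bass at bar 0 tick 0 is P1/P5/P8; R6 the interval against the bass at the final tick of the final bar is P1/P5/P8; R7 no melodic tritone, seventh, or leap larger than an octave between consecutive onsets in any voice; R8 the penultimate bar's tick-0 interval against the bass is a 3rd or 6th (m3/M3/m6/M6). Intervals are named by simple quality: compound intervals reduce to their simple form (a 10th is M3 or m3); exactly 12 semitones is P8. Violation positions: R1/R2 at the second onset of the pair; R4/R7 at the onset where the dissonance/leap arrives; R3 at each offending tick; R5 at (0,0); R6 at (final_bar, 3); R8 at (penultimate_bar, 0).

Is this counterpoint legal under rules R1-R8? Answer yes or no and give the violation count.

bar 0: v0=E3 v1=E4 v2=G4 (m3)
bar 1: v0=G3 v1=B3 v2=B4 (M3)
bar 2: v0=A3 v1=C4 v2=G4 (m7)
bar 3: v0=C4 v1=G4 v2=E5 (M3)
bar 4: v0=D4 v1=C5 v2=D5 (P8)
bar 5: v0=C4 v1=D5 v2=E5 (M3)
bar 6: v0=D3 v1=B3 v2=D4 (P8)
bar 7: v0=E3 v1=E4 v2=G4 (m3)
  R5 @ bar0.0: opens on m3
  R4 @ bar2.0: A3/G4 m7 untreated
  R2 @ bar3.0: A3/C4 m3 -> C4/G4 P5 similar
  R4 @ bar4.0: D4/C5 m7 untreated
  R4 @ bar5.0: C4/D5 M2 untreated
  R2 @ bar6.0: C4/E5 M3 -> D3/D4 P8 similar
  R7 @ bar6.0: C4->D3 leap 10st
  R7 @ bar6.0: D5->B3 leap 15st
  R7 @ bar6.0: E5->D4 leap 14st
  R8 @ bar6.0: penult P8 not 3rd/6th
  R2 @ bar7.0: D3/B3 M6 -> E3/E4 P8 similar
  R6 @ bar7.3: closes on m3

No (12 violations)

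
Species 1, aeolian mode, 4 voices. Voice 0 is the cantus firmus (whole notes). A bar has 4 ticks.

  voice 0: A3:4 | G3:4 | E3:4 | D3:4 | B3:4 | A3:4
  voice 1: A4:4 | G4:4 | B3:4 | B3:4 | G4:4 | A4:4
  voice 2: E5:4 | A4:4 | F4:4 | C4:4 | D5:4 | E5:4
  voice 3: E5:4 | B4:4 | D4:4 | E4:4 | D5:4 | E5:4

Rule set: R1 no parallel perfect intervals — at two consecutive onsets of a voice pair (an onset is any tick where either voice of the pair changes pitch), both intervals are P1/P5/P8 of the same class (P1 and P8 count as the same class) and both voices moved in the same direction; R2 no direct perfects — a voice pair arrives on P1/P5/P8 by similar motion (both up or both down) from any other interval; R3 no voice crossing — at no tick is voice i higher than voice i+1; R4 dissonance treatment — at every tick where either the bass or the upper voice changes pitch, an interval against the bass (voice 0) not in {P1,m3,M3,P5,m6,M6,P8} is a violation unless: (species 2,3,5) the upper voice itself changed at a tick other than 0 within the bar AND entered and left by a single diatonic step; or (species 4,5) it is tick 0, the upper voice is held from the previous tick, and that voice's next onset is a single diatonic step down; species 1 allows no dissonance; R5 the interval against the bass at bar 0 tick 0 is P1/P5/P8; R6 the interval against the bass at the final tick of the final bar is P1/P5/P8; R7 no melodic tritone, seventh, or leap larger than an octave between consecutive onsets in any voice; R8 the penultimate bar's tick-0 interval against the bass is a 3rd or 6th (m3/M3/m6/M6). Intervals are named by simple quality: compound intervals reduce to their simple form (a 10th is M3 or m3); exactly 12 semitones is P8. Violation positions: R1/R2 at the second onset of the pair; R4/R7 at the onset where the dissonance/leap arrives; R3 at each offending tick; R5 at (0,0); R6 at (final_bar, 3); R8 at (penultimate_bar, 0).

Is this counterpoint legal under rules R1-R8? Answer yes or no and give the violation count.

No (19 violations)

bar 0: v0=A3 v1=A4 v2=E5 v3=E5 (P5)
bar 1: v0=G3 v1=G4 v2=A4 v3=B4 (M3)
bar 2: v0=E3 v1=B3 v2=F4 v3=D4 (m7)
bar 3: v0=D3 v1=B3 v2=C4 v3=E4 (M2)
bar 4: v0=B3 v1=G4 v2=D5 v3=D5 (m3)
bar 5: v0=A3 v1=A4 v2=E5 v3=E5 (P5)
  R1 @ bar1.0: A3/A4 P8 -> G3/G4 P8 similar
  R4 @ bar1.0: G3/A4 M2 untreated
  R2 @ bar2.0: G3/G4 P8 -> E3/B3 P5 similar
  R3 @ bar2.0: F4 above D4
  R4 @ bar2.0: E3/F4 m2 untreated
  R4 @ bar2.0: E3/D4 m7 untreated
  R3 @ bar2.1: F4 above D4
  R3 @ bar2.2: F4 above D4
  R3 @ bar2.3: F4 above D4
  R4 @ bar3.0: D3/C4 m7 untreated
  R4 @ bar3.0: D3/E4 M2 untreated
  R2 @ bar4.0: B3/C4 m2 -> G4/D5 P5 similar
  R2 @ bar4.0: B3/E4 P4 -> G4/D5 P5 similar
  R2 @ bar4.0: C4/E4 M3 -> D5/D5 P1 similar
  R7 @ bar4.0: C4->D5 leap 14st
  R7 @ bar4.0: E4->D5 leap 10st
  R1 @ bar5.0: G4/D5 P5 -> A4/E5 P5 similar
  R1 @ bar5.0: G4/D5 P5 -> A4/E5 P5 similar
  R1 @ bar5.0: D5/D5 P1 -> E5/E5 P1 similar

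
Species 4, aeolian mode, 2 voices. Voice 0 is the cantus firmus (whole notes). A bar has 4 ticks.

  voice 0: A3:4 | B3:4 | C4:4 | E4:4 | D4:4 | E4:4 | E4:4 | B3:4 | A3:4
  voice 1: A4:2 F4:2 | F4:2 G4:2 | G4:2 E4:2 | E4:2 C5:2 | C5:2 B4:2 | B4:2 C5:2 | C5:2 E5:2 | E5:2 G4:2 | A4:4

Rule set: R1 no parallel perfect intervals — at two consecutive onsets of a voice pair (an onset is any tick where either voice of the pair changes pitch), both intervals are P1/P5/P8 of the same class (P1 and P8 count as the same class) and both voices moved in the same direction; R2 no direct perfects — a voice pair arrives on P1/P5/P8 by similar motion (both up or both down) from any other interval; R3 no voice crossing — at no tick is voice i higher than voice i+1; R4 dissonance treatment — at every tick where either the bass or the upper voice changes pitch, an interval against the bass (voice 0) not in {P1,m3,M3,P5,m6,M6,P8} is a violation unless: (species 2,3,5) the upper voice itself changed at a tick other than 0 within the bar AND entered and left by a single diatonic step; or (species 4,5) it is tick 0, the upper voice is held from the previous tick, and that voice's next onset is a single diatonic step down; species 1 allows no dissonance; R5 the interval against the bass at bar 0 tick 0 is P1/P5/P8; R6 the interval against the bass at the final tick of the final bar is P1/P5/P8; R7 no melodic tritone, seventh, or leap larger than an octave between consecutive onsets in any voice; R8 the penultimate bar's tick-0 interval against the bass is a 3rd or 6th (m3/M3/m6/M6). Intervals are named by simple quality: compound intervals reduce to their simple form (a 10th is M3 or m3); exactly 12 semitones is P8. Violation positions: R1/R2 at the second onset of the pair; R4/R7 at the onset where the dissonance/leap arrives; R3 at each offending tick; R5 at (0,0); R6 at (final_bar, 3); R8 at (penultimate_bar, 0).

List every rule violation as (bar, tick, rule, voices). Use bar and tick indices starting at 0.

(1, 0, R4, (0, 1))
(7, 0, R4, (0, 1))
(7, 0, R8, (0, 1))

bar 0: v0=A3 v1=A4 downbeat P8
bar 1: v0=B3 v1=F4 downbeat TT
bar 2: v0=C4 v1=G4 downbeat P5
bar 3: v0=E4 v1=E4 downbeat P1
bar 4: v0=D4 v1=C5 downbeat m7
bar 5: v0=E4 v1=B4 downbeat P5
bar 6: v0=E4 v1=C5 downbeat m6
bar 7: v0=B3 v1=E5 downbeat P4
bar 8: v0=A3 v1=A4 downbeat P8
  -> R4 @ bar 1 tick 0 v(0, 1): B3/F4 TT untreated
  -> R4 @ bar 7 tick 0 v(0, 1): B3/E5 P4 untreated
  -> R8 @ bar 7 tick 0 v(0, 1): penult P4 not 3rd/6th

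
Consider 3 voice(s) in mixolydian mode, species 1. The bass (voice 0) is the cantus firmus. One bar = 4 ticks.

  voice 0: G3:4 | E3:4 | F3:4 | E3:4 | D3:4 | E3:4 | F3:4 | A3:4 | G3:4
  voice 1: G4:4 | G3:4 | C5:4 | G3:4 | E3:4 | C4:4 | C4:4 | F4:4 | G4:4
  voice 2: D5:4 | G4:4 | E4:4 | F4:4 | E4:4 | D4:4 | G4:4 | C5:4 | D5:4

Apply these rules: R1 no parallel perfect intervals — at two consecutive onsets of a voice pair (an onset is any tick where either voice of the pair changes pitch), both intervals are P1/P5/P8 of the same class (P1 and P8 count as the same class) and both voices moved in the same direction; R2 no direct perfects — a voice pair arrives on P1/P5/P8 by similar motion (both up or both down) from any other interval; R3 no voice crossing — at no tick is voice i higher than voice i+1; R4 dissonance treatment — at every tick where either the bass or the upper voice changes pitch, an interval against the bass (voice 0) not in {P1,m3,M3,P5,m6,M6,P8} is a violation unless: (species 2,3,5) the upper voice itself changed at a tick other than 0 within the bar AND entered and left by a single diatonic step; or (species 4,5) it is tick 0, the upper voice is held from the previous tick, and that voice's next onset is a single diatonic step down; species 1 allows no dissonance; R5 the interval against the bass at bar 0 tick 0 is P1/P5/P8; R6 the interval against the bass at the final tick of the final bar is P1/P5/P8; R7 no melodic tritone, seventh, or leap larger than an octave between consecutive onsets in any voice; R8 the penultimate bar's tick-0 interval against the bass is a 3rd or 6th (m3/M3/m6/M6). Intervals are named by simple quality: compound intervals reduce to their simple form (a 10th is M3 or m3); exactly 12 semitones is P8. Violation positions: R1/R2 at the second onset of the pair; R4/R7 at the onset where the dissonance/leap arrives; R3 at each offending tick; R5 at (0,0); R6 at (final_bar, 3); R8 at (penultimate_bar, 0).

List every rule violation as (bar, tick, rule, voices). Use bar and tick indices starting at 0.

(1, 0, R2, (1, 2))
(2, 0, R2, (0, 1))
(2, 0, R3, (1, 2))
(2, 0, R4, (0, 2))
(2, 0, R7, (1,))
(2, 1, R3, (1, 2))
(2, 2, R3, (1, 2))
(2, 3, R3, (1, 2))
(3, 0, R4, (0, 2))
(3, 0, R7, (1,))
(4, 0, R2, (1, 2))
(4, 0, R4, (0, 1))
(4, 0, R4, (0, 2))
(5, 0, R4, (0, 2))
(6, 0, R4, (0, 2))
(7, 0, R1, (1, 2))
(8, 0, R1, (1, 2))

bar 0: v0=G3 v1=G4 v2=D5 downbeat P5
bar 1: v0=E3 v1=G3 v2=G4 downbeat m3
bar 2: v0=F3 v1=C5 v2=E4 downbeat M7
bar 3: v0=E3 v1=G3 v2=F4 downbeat m2
bar 4: v0=D3 v1=E3 v2=E4 downbeat M2
bar 5: v0=E3 v1=C4 v2=D4 downbeat m7
bar 6: v0=F3 v1=C4 v2=G4 downbeat M2
bar 7: v0=A3 v1=F4 v2=C5 downbeat m3
bar 8: v0=G3 v1=G4 v2=D5 downbeat P5
  -> R2 @ bar 1 tick 0 v(1, 2): G4/D5 P5 -> G3/G4 P8 similar
  -> R2 @ bar 2 tick 0 v(0, 1): E3/G3 m3 -> F3/C5 P5 similar
  -> R3 @ bar 2 tick 0 v(1, 2): C5 above E4
  -> R4 @ bar 2 tick 0 v(0, 2): F3/E4 M7 untreated
  -> R7 @ bar 2 tick 0 v(1,): G3->C5 leap 17st
  -> R3 @ bar 2 tick 1 v(1, 2): C5 above E4
  -> R3 @ bar 2 tick 2 v(1, 2): C5 above E4
  -> R3 @ bar 2 tick 3 v(1, 2): C5 above E4
  -> R4 @ bar 3 tick 0 v(0, 2): E3/F4 m2 untreated
  -> R7 @ bar 3 tick 0 v(1,): C5->G3 leap 17st
  -> R2 @ bar 4 tick 0 v(1, 2): G3/F4 m7 -> E3/E4 P8 similar
  -> R4 @ bar 4 tick 0 v(0, 1): D3/E3 M2 untreated
  -> R4 @ bar 4 tick 0 v(0, 2): D3/E4 M2 untreated
  -> R4 @ bar 5 tick 0 v(0, 2): E3/D4 m7 untreated
  -> R4 @ bar 6 tick 0 v(0, 2): F3/G4 M2 untreated
  -> R1 @ bar 7 tick 0 v(1, 2): C4/G4 P5 -> F4/C5 P5 similar
  -> R1 @ bar 8 tick 0 v(1, 2): F4/C5 P5 -> G4/D5 P5 similar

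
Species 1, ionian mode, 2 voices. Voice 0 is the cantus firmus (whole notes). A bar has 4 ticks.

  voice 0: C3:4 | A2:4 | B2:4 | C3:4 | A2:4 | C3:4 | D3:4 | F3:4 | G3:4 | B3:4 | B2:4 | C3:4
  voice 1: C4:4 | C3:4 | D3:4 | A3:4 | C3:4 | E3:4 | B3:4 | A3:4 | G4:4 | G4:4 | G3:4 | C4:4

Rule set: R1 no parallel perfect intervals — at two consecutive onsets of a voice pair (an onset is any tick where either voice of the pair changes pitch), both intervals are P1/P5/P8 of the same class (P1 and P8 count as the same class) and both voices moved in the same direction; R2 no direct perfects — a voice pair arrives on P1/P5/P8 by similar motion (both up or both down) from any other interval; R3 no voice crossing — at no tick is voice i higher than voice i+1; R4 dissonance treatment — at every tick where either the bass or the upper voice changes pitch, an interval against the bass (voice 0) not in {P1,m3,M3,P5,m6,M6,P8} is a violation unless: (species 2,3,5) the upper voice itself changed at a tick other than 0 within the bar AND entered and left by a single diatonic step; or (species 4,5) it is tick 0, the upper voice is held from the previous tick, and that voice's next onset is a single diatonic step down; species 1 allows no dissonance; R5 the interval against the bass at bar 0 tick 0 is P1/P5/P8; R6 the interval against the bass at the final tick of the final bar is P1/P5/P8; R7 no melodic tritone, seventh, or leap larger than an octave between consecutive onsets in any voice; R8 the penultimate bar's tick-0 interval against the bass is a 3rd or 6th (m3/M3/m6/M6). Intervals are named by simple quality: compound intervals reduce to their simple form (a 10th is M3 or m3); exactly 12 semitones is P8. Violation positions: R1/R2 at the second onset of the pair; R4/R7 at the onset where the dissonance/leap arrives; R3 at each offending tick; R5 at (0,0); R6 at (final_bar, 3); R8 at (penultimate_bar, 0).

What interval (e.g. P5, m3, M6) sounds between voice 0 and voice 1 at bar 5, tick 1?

M3

voice 0=C3 voice 1=E3 -> M3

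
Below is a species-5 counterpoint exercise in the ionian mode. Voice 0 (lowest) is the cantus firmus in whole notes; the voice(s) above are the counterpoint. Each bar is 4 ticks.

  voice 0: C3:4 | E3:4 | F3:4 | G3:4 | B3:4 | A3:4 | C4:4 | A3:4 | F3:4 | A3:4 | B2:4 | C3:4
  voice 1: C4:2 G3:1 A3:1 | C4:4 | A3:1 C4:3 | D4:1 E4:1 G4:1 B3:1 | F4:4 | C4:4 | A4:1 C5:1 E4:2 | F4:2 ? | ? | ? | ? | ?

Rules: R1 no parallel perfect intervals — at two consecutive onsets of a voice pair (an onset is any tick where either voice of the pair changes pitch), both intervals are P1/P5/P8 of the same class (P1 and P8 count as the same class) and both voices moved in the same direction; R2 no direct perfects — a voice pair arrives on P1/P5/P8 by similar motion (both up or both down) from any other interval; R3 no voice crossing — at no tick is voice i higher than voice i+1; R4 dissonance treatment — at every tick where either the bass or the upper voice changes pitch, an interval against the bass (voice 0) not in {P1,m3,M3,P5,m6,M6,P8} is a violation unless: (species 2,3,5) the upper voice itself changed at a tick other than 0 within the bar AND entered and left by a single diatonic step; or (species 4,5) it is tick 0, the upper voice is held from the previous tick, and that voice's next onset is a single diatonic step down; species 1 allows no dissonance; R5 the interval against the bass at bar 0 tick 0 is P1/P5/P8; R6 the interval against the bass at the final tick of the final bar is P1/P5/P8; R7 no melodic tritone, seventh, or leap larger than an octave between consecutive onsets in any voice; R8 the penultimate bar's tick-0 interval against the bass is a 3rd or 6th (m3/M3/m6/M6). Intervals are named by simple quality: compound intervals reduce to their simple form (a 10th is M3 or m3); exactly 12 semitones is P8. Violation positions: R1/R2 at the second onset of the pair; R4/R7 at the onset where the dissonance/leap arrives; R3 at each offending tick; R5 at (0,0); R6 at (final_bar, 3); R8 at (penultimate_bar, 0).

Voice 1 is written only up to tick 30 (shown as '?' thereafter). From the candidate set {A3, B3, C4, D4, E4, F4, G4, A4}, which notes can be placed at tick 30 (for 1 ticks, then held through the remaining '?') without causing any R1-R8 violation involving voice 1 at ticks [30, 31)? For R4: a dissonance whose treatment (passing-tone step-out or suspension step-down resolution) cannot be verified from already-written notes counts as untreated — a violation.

{A3, A4, C4, E4, F4}

A3: legal
B3: violates R4,R7
C4: legal
D4: violates R4
E4: legal
F4: legal
G4: violates R4
A4: legal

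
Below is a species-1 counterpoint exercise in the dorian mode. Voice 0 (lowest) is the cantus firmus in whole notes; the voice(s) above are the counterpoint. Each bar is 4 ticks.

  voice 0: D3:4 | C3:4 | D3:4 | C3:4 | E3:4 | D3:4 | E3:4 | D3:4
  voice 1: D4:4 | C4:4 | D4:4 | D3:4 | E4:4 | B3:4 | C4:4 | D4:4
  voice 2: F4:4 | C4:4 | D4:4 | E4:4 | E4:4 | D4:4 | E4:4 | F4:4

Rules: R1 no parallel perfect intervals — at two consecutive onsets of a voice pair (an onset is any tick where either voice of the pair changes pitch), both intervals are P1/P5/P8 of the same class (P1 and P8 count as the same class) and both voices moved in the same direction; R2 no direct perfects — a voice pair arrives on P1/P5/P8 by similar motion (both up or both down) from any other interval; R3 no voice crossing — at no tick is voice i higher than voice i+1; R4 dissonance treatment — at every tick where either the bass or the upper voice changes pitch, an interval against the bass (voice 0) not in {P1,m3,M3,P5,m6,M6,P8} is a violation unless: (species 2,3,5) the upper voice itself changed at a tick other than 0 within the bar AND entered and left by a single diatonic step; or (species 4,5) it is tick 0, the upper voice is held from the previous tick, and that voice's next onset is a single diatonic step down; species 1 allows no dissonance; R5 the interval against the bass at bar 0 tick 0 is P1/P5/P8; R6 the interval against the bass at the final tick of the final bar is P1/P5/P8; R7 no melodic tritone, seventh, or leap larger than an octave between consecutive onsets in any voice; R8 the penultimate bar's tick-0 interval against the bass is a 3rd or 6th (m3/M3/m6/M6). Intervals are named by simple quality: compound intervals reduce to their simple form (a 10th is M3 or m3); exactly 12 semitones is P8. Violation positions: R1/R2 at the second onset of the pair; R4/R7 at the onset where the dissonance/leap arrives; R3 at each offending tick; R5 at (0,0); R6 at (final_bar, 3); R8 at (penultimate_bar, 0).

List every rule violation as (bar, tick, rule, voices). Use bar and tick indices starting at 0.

bar 0: v0=D3 v1=D4 v2=F4 downbeat m3
bar 1: v0=C3 v1=C4 v2=C4 downbeat P8
bar 2: v0=D3 v1=D4 v2=D4 downbeat P8
bar 3: v0=C3 v1=D3 v2=E4 downbeat M3
bar 4: v0=E3 v1=E4 v2=E4 downbeat P8
bar 5: v0=D3 v1=B3 v2=D4 downbeat P8
bar 6: v0=E3 v1=C4 v2=E4 downbeat P8
bar 7: v0=D3 v1=D4 v2=F4 downbeat m3
  -> R5 @ bar 0 tick 0 v(0, 2): opens on m3
  -> R1 @ bar 1 tick 0 v(0, 1): D3/D4 P8 -> C3/C4 P8 similar
  -> R2 @ bar 1 tick 0 v(0, 2): D3/F4 m3 -> C3/C4 P8 similar
  -> R2 @ bar 1 tick 0 v(1, 2): D4/F4 m3 -> C4/C4 P1 similar
  -> R1 @ bar 2 tick 0 v(0, 1): C3/C4 P8 -> D3/D4 P8 similar
  -> R1 @ bar 2 tick 0 v(0, 2): C3/C4 P8 -> D3/D4 P8 similar
  -> R1 @ bar 2 tick 0 v(1, 2): C4/C4 P1 -> D4/D4 P1 similar
  -> R4 @ bar 3 tick 0 v(0, 1): C3/D3 M2 untreated
  -> R2 @ bar 4 tick 0 v(0, 1): C3/D3 M2 -> E3/E4 P8 similar
  -> R7 @ bar 4 tick 0 v(1,): D3->E4 leap 14st
  -> R1 @ bar 5 tick 0 v(0, 2): E3/E4 P8 -> D3/D4 P8 similar
  -> R1 @ bar 6 tick 0 v(0, 2): D3/D4 P8 -> E3/E4 P8 similar
  -> R8 @ bar 6 tick 0 v(0, 2): penult P8 not 3rd/6th
  -> R6 @ bar 7 tick 3 v(0, 2): closes on m3

(0, 0, R5, (0, 2))
(1, 0, R1, (0, 1))
(1, 0, R2, (0, 2))
(1, 0, R2, (1, 2))
(2, 0, R1, (0, 1))
(2, 0, R1, (0, 2))
(2, 0, R1, (1, 2))
(3, 0, R4, (0, 1))
(4, 0, R2, (0, 1))
(4, 0, R7, (1,))
(5, 0, R1, (0, 2))
(6, 0, R1, (0, 2))
(6, 0, R8, (0, 2))
(7, 3, R6, (0, 2))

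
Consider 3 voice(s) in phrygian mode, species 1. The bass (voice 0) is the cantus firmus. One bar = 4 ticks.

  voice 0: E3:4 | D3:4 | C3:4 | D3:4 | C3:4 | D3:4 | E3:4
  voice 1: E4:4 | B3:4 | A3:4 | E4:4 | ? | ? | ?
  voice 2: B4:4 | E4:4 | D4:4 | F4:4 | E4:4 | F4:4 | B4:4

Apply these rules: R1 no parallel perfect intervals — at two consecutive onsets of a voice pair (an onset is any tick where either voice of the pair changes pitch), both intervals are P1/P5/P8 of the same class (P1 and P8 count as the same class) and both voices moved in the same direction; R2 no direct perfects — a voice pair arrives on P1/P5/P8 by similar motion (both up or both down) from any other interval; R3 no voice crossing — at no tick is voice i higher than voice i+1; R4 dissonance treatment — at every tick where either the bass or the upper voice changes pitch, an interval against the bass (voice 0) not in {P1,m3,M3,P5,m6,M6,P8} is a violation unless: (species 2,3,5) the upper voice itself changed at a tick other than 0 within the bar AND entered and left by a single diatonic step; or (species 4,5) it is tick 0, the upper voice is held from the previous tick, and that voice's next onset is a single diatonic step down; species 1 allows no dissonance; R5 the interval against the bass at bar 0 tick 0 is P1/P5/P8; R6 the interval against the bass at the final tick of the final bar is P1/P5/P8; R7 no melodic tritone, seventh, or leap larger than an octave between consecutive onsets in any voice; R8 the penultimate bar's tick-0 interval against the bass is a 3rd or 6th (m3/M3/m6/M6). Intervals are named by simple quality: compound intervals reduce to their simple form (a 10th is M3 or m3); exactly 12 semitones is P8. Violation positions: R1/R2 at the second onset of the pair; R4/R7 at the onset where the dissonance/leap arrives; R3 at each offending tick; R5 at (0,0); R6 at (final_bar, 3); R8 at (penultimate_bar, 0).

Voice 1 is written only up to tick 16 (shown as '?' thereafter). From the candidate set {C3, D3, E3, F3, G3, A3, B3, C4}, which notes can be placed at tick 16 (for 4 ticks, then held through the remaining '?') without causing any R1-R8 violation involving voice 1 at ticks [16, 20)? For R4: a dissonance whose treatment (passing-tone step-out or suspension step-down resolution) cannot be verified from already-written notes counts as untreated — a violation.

{}

C3: violates R2,R7
D3: violates R4,R7
E3: violates R2
F3: violates R4,R7
G3: violates R2
A3: violates R2
B3: violates R4
C4: violates R2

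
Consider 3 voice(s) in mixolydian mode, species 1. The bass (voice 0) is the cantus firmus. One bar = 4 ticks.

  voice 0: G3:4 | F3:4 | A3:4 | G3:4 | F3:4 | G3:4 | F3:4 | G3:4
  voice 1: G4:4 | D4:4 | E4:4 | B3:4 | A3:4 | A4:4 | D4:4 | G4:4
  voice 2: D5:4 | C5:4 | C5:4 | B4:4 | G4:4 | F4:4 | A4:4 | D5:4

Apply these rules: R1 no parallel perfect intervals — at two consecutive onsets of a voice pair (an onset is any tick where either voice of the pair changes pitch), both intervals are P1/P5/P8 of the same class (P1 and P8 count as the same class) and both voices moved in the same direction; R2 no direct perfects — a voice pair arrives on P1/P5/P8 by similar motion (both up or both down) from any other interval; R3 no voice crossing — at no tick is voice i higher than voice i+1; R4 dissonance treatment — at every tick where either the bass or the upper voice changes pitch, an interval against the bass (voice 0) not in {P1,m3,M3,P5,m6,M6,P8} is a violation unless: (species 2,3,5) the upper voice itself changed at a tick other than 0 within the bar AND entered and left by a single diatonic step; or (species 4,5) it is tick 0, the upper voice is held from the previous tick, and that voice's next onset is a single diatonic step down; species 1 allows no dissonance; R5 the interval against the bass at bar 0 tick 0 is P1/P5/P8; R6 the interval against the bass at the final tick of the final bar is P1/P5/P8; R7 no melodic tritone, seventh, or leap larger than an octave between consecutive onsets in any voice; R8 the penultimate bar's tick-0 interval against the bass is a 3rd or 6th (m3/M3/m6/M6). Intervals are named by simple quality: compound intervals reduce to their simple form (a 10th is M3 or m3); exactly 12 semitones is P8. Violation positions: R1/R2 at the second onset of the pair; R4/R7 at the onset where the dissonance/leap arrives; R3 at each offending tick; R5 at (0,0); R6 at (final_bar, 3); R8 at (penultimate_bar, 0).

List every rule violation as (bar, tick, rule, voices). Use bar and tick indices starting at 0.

(1, 0, R1, (0, 2))
(2, 0, R2, (0, 1))
(3, 0, R2, (1, 2))
(4, 0, R4, (0, 2))
(5, 0, R3, (1, 2))
(5, 0, R4, (0, 1))
(5, 0, R4, (0, 2))
(5, 1, R3, (1, 2))
(5, 2, R3, (1, 2))
(5, 3, R3, (1, 2))
(7, 0, R1, (1, 2))
(7, 0, R2, (0, 1))
(7, 0, R2, (0, 2))

bar 0: v0=G3 v1=G4 v2=D5 downbeat P5
bar 1: v0=F3 v1=D4 v2=C5 downbeat P5
bar 2: v0=A3 v1=E4 v2=C5 downbeat m3
bar 3: v0=G3 v1=B3 v2=B4 downbeat M3
bar 4: v0=F3 v1=A3 v2=G4 downbeat M2
bar 5: v0=G3 v1=A4 v2=F4 downbeat m7
bar 6: v0=F3 v1=D4 v2=A4 downbeat M3
bar 7: v0=G3 v1=G4 v2=D5 downbeat P5
  -> R1 @ bar 1 tick 0 v(0, 2): G3/D5 P5 -> F3/C5 P5 similar
  -> R2 @ bar 2 tick 0 v(0, 1): F3/D4 M6 -> A3/E4 P5 similar
  -> R2 @ bar 3 tick 0 v(1, 2): E4/C5 m6 -> B3/B4 P8 similar
  -> R4 @ bar 4 tick 0 v(0, 2): F3/G4 M2 untreated
  -> R3 @ bar 5 tick 0 v(1, 2): A4 above F4
  -> R4 @ bar 5 tick 0 v(0, 1): G3/A4 M2 untreated
  -> R4 @ bar 5 tick 0 v(0, 2): G3/F4 m7 untreated
  -> R3 @ bar 5 tick 1 v(1, 2): A4 above F4
  -> R3 @ bar 5 tick 2 v(1, 2): A4 above F4
  -> R3 @ bar 5 tick 3 v(1, 2): A4 above F4
  -> R1 @ bar 7 tick 0 v(1, 2): D4/A4 P5 -> G4/D5 P5 similar
  -> R2 @ bar 7 tick 0 v(0, 1): F3/D4 M6 -> G3/G4 P8 similar
  -> R2 @ bar 7 tick 0 v(0, 2): F3/A4 M3 -> G3/D5 P5 similar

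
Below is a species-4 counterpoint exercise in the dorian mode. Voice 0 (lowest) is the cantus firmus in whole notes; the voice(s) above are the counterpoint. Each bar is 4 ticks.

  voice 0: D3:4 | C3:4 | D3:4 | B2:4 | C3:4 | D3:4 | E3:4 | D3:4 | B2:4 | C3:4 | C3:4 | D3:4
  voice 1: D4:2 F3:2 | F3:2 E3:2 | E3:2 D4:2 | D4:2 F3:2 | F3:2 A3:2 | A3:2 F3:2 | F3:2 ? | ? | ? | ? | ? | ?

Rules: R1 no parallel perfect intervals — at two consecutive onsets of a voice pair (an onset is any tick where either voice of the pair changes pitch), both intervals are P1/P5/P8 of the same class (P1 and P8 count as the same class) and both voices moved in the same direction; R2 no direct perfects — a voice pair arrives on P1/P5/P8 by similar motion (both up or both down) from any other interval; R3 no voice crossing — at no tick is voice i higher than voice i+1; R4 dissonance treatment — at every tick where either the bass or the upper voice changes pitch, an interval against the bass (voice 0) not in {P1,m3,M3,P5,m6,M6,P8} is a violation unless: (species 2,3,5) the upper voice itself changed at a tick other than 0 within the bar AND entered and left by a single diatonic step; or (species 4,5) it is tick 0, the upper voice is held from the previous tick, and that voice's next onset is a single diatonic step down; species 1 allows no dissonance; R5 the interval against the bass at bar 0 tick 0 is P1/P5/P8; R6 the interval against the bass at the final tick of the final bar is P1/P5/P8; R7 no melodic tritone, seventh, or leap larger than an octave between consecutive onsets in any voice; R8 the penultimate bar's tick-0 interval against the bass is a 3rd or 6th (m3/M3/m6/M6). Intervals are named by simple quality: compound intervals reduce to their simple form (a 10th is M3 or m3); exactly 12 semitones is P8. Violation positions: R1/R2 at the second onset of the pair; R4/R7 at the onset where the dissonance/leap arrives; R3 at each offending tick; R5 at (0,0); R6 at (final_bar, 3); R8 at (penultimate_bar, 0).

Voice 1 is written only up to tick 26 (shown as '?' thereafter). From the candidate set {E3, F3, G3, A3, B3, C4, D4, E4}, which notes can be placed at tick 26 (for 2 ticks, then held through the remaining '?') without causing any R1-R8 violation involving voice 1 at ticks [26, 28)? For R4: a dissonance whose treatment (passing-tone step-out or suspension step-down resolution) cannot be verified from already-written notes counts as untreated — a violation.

{C4, E3, F3, G3}

E3: legal
F3: legal
G3: legal
A3: violates R4
B3: violates R7
C4: legal
D4: violates R4
E4: violates R7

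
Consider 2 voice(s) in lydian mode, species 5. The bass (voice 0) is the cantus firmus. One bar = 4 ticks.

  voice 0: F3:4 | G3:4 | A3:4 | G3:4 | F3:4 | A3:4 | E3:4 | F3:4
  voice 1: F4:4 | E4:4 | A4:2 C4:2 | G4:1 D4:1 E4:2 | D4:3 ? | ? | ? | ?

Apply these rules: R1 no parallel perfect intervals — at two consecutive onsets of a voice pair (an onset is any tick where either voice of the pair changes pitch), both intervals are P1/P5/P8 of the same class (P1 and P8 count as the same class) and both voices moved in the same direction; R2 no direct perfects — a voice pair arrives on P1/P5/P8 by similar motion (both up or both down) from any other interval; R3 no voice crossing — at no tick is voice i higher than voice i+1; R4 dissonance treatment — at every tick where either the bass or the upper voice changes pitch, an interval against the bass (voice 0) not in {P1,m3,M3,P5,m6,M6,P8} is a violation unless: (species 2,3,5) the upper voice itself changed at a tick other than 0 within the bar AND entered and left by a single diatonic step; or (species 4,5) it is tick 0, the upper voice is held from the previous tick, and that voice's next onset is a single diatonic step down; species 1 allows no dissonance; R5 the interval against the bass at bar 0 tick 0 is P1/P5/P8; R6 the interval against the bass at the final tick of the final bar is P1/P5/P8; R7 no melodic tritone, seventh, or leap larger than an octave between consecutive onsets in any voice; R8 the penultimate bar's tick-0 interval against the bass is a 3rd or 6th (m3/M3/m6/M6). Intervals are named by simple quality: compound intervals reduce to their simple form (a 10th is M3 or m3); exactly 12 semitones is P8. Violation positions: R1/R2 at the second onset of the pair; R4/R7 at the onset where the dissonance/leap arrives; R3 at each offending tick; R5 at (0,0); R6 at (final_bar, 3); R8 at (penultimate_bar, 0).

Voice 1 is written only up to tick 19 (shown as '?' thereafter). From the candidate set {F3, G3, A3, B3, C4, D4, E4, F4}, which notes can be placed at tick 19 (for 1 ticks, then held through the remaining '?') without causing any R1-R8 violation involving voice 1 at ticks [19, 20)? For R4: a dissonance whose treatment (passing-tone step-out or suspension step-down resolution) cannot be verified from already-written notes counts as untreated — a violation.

F3: legal
G3: violates R4
A3: legal
B3: violates R4
C4: legal
D4: legal
E4: violates R4
F4: legal

{A3, C4, D4, F3, F4}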